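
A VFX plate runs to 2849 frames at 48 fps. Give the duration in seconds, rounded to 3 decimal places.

Running time = 2849 × 1/48 = 2849/48 s ≈ 59.354 s.

59.354 seconds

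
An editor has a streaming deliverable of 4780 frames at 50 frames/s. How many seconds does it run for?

Running time = 4780 / (50) = 95.6 s.

95.6 seconds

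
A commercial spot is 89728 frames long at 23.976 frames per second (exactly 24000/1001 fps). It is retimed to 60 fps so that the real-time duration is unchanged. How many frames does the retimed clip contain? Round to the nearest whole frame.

Frames at target rate = 89728 × (60) / (24000/1001) = 5613608/25 ≈ 224544.320.
Nearest whole frame: 224544.

224544 frames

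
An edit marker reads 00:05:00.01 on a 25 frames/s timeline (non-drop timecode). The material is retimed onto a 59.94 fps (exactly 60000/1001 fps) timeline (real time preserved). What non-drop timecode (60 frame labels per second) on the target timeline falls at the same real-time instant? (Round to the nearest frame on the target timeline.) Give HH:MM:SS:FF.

Source frame index: (0×3600 + 5×60 + 0) × 25 + 1 = 7501.
Real time: 7501 / (25) = 7501/25 s.
Target frame: (7501/25) × (60000/1001) = 1384800/77 ≈ 17984.416 → 17984.
At 60 labels/s: frame 17984 → 00:04:59:44.

00:04:59:44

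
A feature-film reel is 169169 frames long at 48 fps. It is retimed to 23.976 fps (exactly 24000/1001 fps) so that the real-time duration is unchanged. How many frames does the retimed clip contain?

84500 frames

Target frames = source frames × (target rate / source rate) = 169169 × (24000/1001)/(48) = 169169 × 500/1001 = 84500.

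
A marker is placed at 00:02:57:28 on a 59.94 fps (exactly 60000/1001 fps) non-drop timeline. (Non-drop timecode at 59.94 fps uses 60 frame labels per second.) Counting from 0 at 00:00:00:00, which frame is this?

frame 10648

Total seconds to the label: (0 × 3600 + 2 × 60 + 57) = 177.
Frame index = 177 × 60 + 28 = 10648.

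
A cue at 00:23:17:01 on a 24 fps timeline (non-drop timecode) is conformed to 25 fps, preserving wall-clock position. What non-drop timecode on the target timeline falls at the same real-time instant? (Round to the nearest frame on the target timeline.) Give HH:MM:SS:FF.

00:23:17:01

Source frame index: (0×3600 + 23×60 + 17) × 24 + 1 = 33529.
Real time: 33529 / (24) = 33529/24 s.
Target frame: (33529/24) × (25) = 838225/24 ≈ 34926.042 → 34926.
At 25 labels/s: frame 34926 → 00:23:17:01.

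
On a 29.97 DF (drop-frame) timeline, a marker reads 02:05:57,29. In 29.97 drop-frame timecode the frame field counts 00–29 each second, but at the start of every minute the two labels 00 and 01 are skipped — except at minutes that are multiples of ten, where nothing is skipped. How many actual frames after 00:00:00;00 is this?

226513

As if non-drop at 30 labels/s: (2 × 3600 + 5 × 60 + 57) × 30 + 29 = 226739.
Minute boundaries passed: 125; those not divisible by 10: 125 − 12 = 113; dropped labels = 2 × 113 = 226.
Actual frame index = 226739 − 226 = 226513.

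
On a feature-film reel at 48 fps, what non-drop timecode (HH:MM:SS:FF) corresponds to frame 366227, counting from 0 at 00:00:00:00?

366227 ÷ 48 = 7629 full seconds, remainder 35 frames.
7629 s = 2 h 7 min 9 s.
Timecode: 02:07:09:35.

02:07:09:35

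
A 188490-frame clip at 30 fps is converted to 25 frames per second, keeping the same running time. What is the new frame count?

157075 frames

Target frames = source frames × (target rate / source rate) = 188490 × (25)/(30) = 188490 × 5/6 = 157075.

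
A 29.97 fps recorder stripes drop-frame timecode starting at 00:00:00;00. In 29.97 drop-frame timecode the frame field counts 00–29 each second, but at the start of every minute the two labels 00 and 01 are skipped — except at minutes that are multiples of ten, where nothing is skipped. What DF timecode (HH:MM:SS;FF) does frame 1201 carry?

00:00:40;01

Each 10-minute DF block holds 10 × 60 × 30 − 9 × 2 = 17982 frames. 1201 ÷ 17982 → 0 full blocks, remainder 1201.
Within the partial block the first minute is 1800 frames and each further minute 1798, so 0 further minute boundaries passed. Total skipped labels = 18 × 0 + 2 × 0 = 0.
Non-drop label index = 1201 + 0 = 1201; at 30 labels/s that is 00:00:40:01, i.e. DF 00:00:40;01.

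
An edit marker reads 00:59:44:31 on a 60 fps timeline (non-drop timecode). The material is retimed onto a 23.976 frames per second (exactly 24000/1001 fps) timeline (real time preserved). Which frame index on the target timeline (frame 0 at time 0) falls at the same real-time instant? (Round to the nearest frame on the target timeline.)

frame 85942

Source frame index: (0×3600 + 59×60 + 44) × 60 + 31 = 215071.
Real time: 215071 / (60) = 215071/60 s.
Target frame: (215071/60) × (24000/1001) = 86028400/1001 ≈ 85942.458 → 85942.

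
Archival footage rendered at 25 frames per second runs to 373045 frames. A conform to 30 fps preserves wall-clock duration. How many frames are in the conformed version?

Target frames = source frames × (target rate / source rate) = 373045 × (30)/(25) = 373045 × 6/5 = 447654.

447654 frames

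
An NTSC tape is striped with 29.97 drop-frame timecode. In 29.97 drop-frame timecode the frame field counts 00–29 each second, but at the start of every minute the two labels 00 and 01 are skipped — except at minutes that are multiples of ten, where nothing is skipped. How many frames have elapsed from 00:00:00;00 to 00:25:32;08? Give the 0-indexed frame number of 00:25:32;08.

As if non-drop at 30 labels/s: (0 × 3600 + 25 × 60 + 32) × 30 + 8 = 45968.
Minute boundaries passed: 25; those not divisible by 10: 25 − 2 = 23; dropped labels = 2 × 23 = 46.
Actual frame index = 45968 − 46 = 45922.

45922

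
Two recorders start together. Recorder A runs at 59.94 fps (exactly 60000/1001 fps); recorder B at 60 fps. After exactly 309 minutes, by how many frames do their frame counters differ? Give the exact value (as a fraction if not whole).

309 min = 18540 s.
A emits 60000/1001 × 18540 = 1112400000/1001 frames; B emits 60 × 18540 = 1112400.
Difference = 1112400/1001 frames (≈ 1111.2887); B is ahead of A.

1112400/1001 frames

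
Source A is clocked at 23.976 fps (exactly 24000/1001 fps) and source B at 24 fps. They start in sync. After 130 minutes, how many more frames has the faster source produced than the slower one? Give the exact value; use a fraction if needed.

130 min = 7800 s.
A emits 24000/1001 × 7800 = 14400000/77 frames; B emits 24 × 7800 = 187200.
Difference = 14400/77 frames (≈ 187.0130); B is ahead of A.

14400/77 frames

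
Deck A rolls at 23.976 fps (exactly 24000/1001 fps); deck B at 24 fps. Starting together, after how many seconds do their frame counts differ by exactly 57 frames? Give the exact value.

The gap grows by |24 − 24000/1001| = 24/1001 frames per second.
Time for a 57-frame gap: 57 ÷ (24/1001) = 2377.375 s.

2377.375 seconds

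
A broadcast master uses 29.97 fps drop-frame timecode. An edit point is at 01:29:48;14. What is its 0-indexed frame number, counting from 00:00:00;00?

161492

As if non-drop at 30 labels/s: (1 × 3600 + 29 × 60 + 48) × 30 + 14 = 161654.
Minute boundaries passed: 89; those not divisible by 10: 89 − 8 = 81; dropped labels = 2 × 81 = 162.
Actual frame index = 161654 − 162 = 161492.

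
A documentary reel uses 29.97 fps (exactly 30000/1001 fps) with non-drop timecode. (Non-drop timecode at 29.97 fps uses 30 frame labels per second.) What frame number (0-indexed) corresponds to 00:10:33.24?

frame 19014

Total seconds to the label: (0 × 3600 + 10 × 60 + 33) = 633.
Frame index = 633 × 30 + 24 = 19014.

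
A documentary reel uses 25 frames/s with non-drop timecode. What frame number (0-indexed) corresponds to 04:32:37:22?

408947

Total seconds to the label: (4 × 3600 + 32 × 60 + 37) = 16357.
Frame index = 16357 × 25 + 22 = 408947.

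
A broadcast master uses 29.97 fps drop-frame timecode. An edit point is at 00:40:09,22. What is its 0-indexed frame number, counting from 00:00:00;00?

As if non-drop at 30 labels/s: (0 × 3600 + 40 × 60 + 9) × 30 + 22 = 72292.
Minute boundaries passed: 40; those not divisible by 10: 40 − 4 = 36; dropped labels = 2 × 36 = 72.
Actual frame index = 72292 − 72 = 72220.

72220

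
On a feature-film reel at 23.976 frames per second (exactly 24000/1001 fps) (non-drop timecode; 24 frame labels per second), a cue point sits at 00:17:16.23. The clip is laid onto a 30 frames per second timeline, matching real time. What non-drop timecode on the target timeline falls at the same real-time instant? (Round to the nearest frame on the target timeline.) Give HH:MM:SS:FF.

Source frame index: (0×3600 + 17×60 + 16) × 24 + 23 = 24887.
Real time: 24887 / (24000/1001) = 24911887/24000 s.
Target frame: (24911887/24000) × (30) = 24911887/800 ≈ 31139.859 → 31140.
At 30 labels/s: frame 31140 → 00:17:18:00.

00:17:18:00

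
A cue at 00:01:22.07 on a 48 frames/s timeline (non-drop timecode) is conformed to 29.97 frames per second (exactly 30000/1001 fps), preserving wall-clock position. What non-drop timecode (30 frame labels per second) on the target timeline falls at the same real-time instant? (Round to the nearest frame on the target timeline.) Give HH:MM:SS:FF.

Source frame index: (0×3600 + 1×60 + 22) × 48 + 7 = 3943.
Real time: 3943 / (48) = 3943/48 s.
Target frame: (3943/48) × (30000/1001) = 2464375/1001 ≈ 2461.913 → 2462.
At 30 labels/s: frame 2462 → 00:01:22:02.

00:01:22:02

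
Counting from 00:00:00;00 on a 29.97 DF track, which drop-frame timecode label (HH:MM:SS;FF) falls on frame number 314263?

02:54:45;27

Each 10-minute DF block holds 10 × 60 × 30 − 9 × 2 = 17982 frames. 314263 ÷ 17982 → 17 full blocks, remainder 8569.
Within the partial block the first minute is 1800 frames and each further minute 1798, so 4 further minute boundaries passed. Total skipped labels = 18 × 17 + 2 × 4 = 314.
Non-drop label index = 314263 + 314 = 314577; at 30 labels/s that is 02:54:45:27, i.e. DF 02:54:45;27.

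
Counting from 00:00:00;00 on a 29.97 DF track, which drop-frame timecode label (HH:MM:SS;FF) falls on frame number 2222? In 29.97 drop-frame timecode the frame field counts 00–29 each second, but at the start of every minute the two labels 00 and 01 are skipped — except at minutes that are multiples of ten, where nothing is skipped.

Each 10-minute DF block holds 10 × 60 × 30 − 9 × 2 = 17982 frames. 2222 ÷ 17982 → 0 full blocks, remainder 2222.
Within the partial block the first minute is 1800 frames and each further minute 1798, so 1 further minute boundary passed. Total skipped labels = 18 × 0 + 2 × 1 = 2.
Non-drop label index = 2222 + 2 = 2224; at 30 labels/s that is 00:01:14:04, i.e. DF 00:01:14;04.

00:01:14;04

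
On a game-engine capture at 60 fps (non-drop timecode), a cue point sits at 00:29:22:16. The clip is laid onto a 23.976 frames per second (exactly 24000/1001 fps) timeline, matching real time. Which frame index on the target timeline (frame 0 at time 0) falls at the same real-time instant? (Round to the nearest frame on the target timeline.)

Source frame index: (0×3600 + 29×60 + 22) × 60 + 16 = 105736.
Real time: 105736 / (60) = 26434/15 s.
Target frame: (26434/15) × (24000/1001) = 42294400/1001 ≈ 42252.148 → 42252.

frame 42252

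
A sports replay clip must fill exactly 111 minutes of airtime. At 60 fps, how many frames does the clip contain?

111 min = 6660 s.
Frames = 6660 × 60 = 399600.

399600 frames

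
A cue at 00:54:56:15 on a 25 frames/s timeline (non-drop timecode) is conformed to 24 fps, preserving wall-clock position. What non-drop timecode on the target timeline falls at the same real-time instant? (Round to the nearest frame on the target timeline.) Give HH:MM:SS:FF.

00:54:56:14

Source frame index: (0×3600 + 54×60 + 56) × 25 + 15 = 82415.
Real time: 82415 / (25) = 16483/5 s.
Target frame: (16483/5) × (24) = 395592/5 ≈ 79118.400 → 79118.
At 24 labels/s: frame 79118 → 00:54:56:14.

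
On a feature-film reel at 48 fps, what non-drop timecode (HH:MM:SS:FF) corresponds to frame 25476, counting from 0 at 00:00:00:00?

00:08:50:36

25476 ÷ 48 = 530 full seconds, remainder 36 frames.
530 s = 0 h 8 min 50 s.
Timecode: 00:08:50:36.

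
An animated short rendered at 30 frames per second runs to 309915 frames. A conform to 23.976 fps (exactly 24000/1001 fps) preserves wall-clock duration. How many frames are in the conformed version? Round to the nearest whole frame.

Frames at target rate = 309915 × (24000/1001) / (30) = 247932000/1001 ≈ 247684.316.
Nearest whole frame: 247684.

247684 frames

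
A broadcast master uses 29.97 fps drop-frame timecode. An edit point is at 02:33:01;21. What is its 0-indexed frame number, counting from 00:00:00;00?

275175

As if non-drop at 30 labels/s: (2 × 3600 + 33 × 60 + 1) × 30 + 21 = 275451.
Minute boundaries passed: 153; those not divisible by 10: 153 − 15 = 138; dropped labels = 2 × 138 = 276.
Actual frame index = 275451 − 276 = 275175.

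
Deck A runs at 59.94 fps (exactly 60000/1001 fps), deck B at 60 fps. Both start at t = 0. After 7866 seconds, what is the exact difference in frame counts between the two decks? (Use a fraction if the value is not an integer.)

A emits 60000/1001 × 7866 = 471960000/1001 frames; B emits 60 × 7866 = 471960.
Difference = 471960/1001 frames (≈ 471.4885); B is ahead of A.

471960/1001 frames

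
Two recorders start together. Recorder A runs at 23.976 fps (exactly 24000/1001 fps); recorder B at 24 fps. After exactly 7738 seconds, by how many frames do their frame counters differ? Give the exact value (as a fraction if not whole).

A emits 24000/1001 × 7738 = 185712000/1001 frames; B emits 24 × 7738 = 185712.
Difference = 185712/1001 frames (≈ 185.5265); B is ahead of A.

185712/1001 frames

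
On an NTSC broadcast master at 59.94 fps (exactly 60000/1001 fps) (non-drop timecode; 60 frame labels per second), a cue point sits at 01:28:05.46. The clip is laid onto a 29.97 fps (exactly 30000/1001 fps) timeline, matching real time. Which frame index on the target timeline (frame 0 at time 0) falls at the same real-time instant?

frame 158573

Source frame index: (1×3600 + 28×60 + 5) × 60 + 46 = 317146.
Real time: 317146 / (60000/1001) = 158731573/30000 s.
Target frame: (158731573/30000) × (30000/1001) = 158573.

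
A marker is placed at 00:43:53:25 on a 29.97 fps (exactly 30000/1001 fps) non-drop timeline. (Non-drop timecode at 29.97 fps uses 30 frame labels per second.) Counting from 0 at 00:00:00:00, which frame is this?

Total seconds to the label: (0 × 3600 + 43 × 60 + 53) = 2633.
Frame index = 2633 × 30 + 25 = 79015.

frame 79015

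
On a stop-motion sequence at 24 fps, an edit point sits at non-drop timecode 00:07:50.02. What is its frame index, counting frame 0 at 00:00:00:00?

Total seconds to the label: (0 × 3600 + 7 × 60 + 50) = 470.
Frame index = 470 × 24 + 2 = 11282.

frame 11282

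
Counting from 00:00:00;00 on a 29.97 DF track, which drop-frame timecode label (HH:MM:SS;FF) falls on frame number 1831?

00:01:01;03

Each 10-minute DF block holds 10 × 60 × 30 − 9 × 2 = 17982 frames. 1831 ÷ 17982 → 0 full blocks, remainder 1831.
Within the partial block the first minute is 1800 frames and each further minute 1798, so 1 further minute boundary passed. Total skipped labels = 18 × 0 + 2 × 1 = 2.
Non-drop label index = 1831 + 2 = 1833; at 30 labels/s that is 00:01:01:03, i.e. DF 00:01:01;03.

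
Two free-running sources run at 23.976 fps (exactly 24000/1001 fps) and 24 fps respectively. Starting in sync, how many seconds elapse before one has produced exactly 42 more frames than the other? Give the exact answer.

1751.75 seconds

The gap grows by |24 − 24000/1001| = 24/1001 frames per second.
Time for a 42-frame gap: 42 ÷ (24/1001) = 1751.75 s.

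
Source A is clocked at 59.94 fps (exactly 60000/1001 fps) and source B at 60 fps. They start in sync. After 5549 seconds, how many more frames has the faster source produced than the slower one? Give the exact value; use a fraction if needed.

332940/1001 frames

A emits 60000/1001 × 5549 = 332940000/1001 frames; B emits 60 × 5549 = 332940.
Difference = 332940/1001 frames (≈ 332.6074); B is ahead of A.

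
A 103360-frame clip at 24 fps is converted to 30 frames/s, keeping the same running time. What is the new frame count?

Target frames = source frames × (target rate / source rate) = 103360 × (30)/(24) = 103360 × 5/4 = 129200.

129200 frames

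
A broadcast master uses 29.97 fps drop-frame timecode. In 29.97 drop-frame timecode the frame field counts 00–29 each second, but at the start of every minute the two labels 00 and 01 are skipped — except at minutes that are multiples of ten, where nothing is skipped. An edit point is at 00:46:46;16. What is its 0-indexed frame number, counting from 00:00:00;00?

84112

Complete 10-minute blocks: 4, each 17982 frames → 71928.
Remaining 6 whole minutes in the current block: 1800 + 5 × 1798 = 10790 frames.
Within the current minute: 46 × 30 + 16 − 2 = 1394 (labels ;00/;01 skipped at this minute). Total = 71928 + 10790 + 1394 = 84112.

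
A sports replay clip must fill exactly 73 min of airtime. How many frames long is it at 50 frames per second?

219000 frames

73 min = 4380 s.
Frames = 4380 × 50 = 219000.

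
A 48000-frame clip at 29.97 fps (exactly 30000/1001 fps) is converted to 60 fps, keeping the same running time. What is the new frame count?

Target frames = source frames × (target rate / source rate) = 48000 × (60)/(30000/1001) = 48000 × 1001/500 = 96096.

96096 frames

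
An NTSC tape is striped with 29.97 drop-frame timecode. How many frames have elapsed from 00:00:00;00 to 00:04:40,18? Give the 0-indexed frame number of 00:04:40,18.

8410

As if non-drop at 30 labels/s: (0 × 3600 + 4 × 60 + 40) × 30 + 18 = 8418.
Minute boundaries passed: 4; those not divisible by 10: 4 − 0 = 4; dropped labels = 2 × 4 = 8.
Actual frame index = 8418 − 8 = 8410.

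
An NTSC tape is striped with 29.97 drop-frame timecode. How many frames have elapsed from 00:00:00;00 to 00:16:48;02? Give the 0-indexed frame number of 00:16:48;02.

Complete 10-minute blocks: 1, each 17982 frames → 17982.
Remaining 6 whole minutes in the current block: 1800 + 5 × 1798 = 10790 frames.
Within the current minute: 48 × 30 + 2 − 2 = 1440 (labels ;00/;01 skipped at this minute). Total = 17982 + 10790 + 1440 = 30212.

30212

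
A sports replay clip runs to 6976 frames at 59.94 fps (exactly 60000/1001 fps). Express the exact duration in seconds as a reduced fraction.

Running time = 6976 ÷ (60000/1001) = 6976 × 1001/60000 = 218218/1875 s.

218218/1875 seconds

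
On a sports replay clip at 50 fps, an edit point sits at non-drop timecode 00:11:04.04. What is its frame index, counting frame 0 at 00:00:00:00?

frame 33204

Total seconds to the label: (0 × 3600 + 11 × 60 + 4) = 664.
Frame index = 664 × 50 + 4 = 33204.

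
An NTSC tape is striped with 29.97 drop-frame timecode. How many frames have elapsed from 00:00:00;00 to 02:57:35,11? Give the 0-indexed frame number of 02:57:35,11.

319341

Complete 10-minute blocks: 17, each 17982 frames → 305694.
Remaining 7 whole minutes in the current block: 1800 + 6 × 1798 = 12588 frames.
Within the current minute: 35 × 30 + 11 − 2 = 1059 (labels ;00/;01 skipped at this minute). Total = 305694 + 12588 + 1059 = 319341.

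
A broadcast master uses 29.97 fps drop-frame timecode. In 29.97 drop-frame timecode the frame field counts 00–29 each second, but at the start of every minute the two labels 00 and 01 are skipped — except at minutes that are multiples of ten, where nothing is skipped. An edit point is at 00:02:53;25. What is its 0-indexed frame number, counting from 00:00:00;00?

5211

Complete 10-minute blocks: 0, each 17982 frames → 0.
Remaining 2 whole minutes in the current block: 1800 + 1 × 1798 = 3598 frames.
Within the current minute: 53 × 30 + 25 − 2 = 1613 (labels ;00/;01 skipped at this minute). Total = 0 + 3598 + 1613 = 5211.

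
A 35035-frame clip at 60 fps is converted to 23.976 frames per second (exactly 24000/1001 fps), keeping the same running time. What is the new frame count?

14000 frames

Target frames = source frames × (target rate / source rate) = 35035 × (24000/1001)/(60) = 35035 × 400/1001 = 14000.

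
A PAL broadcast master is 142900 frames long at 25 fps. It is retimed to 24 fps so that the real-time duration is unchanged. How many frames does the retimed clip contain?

137184 frames

Target frames = source frames × (target rate / source rate) = 142900 × (24)/(25) = 142900 × 24/25 = 137184.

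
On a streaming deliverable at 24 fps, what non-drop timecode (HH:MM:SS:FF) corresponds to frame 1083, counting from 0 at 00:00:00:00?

1083 ÷ 24 = 45 full seconds, remainder 3 frames.
45 s = 0 h 0 min 45 s.
Timecode: 00:00:45:03.

00:00:45:03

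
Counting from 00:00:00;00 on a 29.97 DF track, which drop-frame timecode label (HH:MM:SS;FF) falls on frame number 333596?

03:05:31;00

Each 10-minute DF block holds 10 × 60 × 30 − 9 × 2 = 17982 frames. 333596 ÷ 17982 → 18 full blocks, remainder 9920.
Within the partial block the first minute is 1800 frames and each further minute 1798, so 5 further minute boundaries passed. Total skipped labels = 18 × 18 + 2 × 5 = 334.
Non-drop label index = 333596 + 334 = 333930; at 30 labels/s that is 03:05:31:00, i.e. DF 03:05:31;00.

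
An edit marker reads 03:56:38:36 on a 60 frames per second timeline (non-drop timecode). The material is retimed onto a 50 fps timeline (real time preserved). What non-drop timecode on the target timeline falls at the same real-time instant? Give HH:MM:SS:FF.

Source frame index: (3×3600 + 56×60 + 38) × 60 + 36 = 851916.
Real time: 851916 / (60) = 70993/5 s.
Target frame: (70993/5) × (50) = 709930.
At 50 labels/s: frame 709930 → 03:56:38:30.

03:56:38:30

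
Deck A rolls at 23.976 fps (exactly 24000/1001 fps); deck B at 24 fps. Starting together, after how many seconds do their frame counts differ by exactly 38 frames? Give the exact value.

19019/12 seconds

The gap grows by |24 − 24000/1001| = 24/1001 frames per second.
Time for a 38-frame gap: 38 ÷ (24/1001) = 19019/12 s.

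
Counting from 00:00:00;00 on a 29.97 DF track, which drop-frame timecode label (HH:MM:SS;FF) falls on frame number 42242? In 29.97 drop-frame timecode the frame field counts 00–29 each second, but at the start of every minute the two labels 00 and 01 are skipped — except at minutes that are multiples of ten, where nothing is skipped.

Each 10-minute DF block holds 10 × 60 × 30 − 9 × 2 = 17982 frames. 42242 ÷ 17982 → 2 full blocks, remainder 6278.
Within the partial block the first minute is 1800 frames and each further minute 1798, so 3 further minute boundaries passed. Total skipped labels = 18 × 2 + 2 × 3 = 42.
Non-drop label index = 42242 + 42 = 42284; at 30 labels/s that is 00:23:29:14, i.e. DF 00:23:29;14.

00:23:29;14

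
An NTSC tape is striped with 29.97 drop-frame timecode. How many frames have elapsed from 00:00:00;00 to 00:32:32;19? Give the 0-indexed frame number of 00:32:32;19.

58521

Complete 10-minute blocks: 3, each 17982 frames → 53946.
Remaining 2 whole minutes in the current block: 1800 + 1 × 1798 = 3598 frames.
Within the current minute: 32 × 30 + 19 − 2 = 977 (labels ;00/;01 skipped at this minute). Total = 53946 + 3598 + 977 = 58521.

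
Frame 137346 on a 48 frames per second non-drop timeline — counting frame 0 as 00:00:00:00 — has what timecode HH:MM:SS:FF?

137346 ÷ 48 = 2861 full seconds, remainder 18 frames.
2861 s = 0 h 47 min 41 s.
Timecode: 00:47:41:18.

00:47:41:18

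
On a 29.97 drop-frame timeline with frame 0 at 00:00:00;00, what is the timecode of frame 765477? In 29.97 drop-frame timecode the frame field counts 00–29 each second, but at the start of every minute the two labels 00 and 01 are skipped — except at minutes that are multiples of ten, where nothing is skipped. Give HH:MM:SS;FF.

07:05:41;13

Ten DF minutes hold 17982 frames, so frame 765477 lies in block 42 (frames 755244–773225) with 10233 frames into that block.
The block's first minute is 1800 frames and the rest 1798 each; 10233 frames reaches minute 5, so 42 × 18 + 5 × 2 = 766 labels have been skipped so far.
Adding those back, label number 765477 + 766 = 766243 at 30 labels/s is 25541 s + 13 f = 7 h 5 min 41 s frame 13, i.e. 07:05:41;13.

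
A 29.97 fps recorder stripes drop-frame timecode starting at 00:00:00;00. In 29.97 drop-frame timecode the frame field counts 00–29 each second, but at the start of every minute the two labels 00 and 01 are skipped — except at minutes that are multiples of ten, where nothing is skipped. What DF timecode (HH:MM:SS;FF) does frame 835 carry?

00:00:27;25

Ten DF minutes hold 17982 frames, so frame 835 lies in block 0 (frames 0–17981) with 835 frames into that block.
The block's first minute is 1800 frames and the rest 1798 each; 835 frames reaches minute 0, so 0 × 18 + 0 × 2 = 0 labels have been skipped so far.
Adding those back, label number 835 + 0 = 835 at 30 labels/s is 27 s + 25 f = 0 h 0 min 27 s frame 25, i.e. 00:00:27;25.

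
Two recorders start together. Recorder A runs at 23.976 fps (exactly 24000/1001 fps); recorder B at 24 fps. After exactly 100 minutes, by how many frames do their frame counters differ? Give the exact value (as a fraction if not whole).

144000/1001 frames

100 min = 6000 s.
A emits 24000/1001 × 6000 = 144000000/1001 frames; B emits 24 × 6000 = 144000.
Difference = 144000/1001 frames (≈ 143.8561); B is ahead of A.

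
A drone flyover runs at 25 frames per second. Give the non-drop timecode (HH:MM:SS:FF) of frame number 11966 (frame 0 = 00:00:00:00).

11966 ÷ 25 = 478 full seconds, remainder 16 frames.
478 s = 0 h 7 min 58 s.
Timecode: 00:07:58:16.

00:07:58:16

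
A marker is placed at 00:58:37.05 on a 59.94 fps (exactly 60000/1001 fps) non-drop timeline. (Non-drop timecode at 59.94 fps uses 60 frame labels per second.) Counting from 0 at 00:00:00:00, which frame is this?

Total seconds to the label: (0 × 3600 + 58 × 60 + 37) = 3517.
Frame index = 3517 × 60 + 5 = 211025.

frame 211025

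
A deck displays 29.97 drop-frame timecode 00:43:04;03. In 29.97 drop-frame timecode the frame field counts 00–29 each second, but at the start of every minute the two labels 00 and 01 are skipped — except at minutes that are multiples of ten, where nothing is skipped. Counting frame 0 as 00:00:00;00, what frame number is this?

77445

Complete 10-minute blocks: 4, each 17982 frames → 71928.
Remaining 3 whole minutes in the current block: 1800 + 2 × 1798 = 5396 frames.
Within the current minute: 4 × 30 + 3 − 2 = 121 (labels ;00/;01 skipped at this minute). Total = 71928 + 5396 + 121 = 77445.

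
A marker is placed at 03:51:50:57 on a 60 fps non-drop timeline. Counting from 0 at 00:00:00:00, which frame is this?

frame 834657

Total seconds to the label: (3 × 3600 + 51 × 60 + 50) = 13910.
Frame index = 13910 × 60 + 57 = 834657.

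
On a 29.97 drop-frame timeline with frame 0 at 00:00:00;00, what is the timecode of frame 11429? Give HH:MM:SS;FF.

00:06:21;11

Ten DF minutes hold 17982 frames, so frame 11429 lies in block 0 (frames 0–17981) with 11429 frames into that block.
The block's first minute is 1800 frames and the rest 1798 each; 11429 frames reaches minute 6, so 0 × 18 + 6 × 2 = 12 labels have been skipped so far.
Adding those back, label number 11429 + 12 = 11441 at 30 labels/s is 381 s + 11 f = 0 h 6 min 21 s frame 11, i.e. 00:06:21;11.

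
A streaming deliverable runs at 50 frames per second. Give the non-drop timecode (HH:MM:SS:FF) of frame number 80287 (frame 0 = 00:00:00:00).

80287 ÷ 50 = 1605 full seconds, remainder 37 frames.
1605 s = 0 h 26 min 45 s.
Timecode: 00:26:45:37.

00:26:45:37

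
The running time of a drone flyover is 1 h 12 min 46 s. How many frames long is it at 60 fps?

1 h 12 min 46 s = 4366 s.
Frames = 4366 × 60 = 261960.

261960 frames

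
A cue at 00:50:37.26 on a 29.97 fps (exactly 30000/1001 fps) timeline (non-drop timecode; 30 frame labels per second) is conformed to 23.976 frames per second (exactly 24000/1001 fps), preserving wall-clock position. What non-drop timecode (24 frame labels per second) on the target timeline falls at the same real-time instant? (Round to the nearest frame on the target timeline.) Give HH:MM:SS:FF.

00:50:37:21

Source frame index: (0×3600 + 50×60 + 37) × 30 + 26 = 91136.
Real time: 91136 / (30000/1001) = 5701696/1875 s.
Target frame: (5701696/1875) × (24000/1001) = 364544/5 ≈ 72908.800 → 72909.
At 24 labels/s: frame 72909 → 00:50:37:21.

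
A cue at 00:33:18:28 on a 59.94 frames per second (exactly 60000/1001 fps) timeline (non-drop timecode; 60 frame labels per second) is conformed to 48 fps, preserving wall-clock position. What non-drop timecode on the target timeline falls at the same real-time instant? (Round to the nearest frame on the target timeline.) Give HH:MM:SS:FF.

Source frame index: (0×3600 + 33×60 + 18) × 60 + 28 = 119908.
Real time: 119908 / (60000/1001) = 30006977/15000 s.
Target frame: (30006977/15000) × (48) = 60013954/625 ≈ 96022.326 → 96022.
At 48 labels/s: frame 96022 → 00:33:20:22.

00:33:20:22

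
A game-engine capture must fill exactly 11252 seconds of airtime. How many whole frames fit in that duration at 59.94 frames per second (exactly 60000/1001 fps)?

674445 frames

Frames = 11252 × 60000/1001 = 675120000/1001 ≈ 674445.5544.
Complete frames: 674445.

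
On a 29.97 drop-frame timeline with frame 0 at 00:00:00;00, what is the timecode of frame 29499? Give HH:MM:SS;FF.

00:16:24;09

Each 10-minute DF block holds 10 × 60 × 30 − 9 × 2 = 17982 frames. 29499 ÷ 17982 → 1 full block, remainder 11517.
Within the partial block the first minute is 1800 frames and each further minute 1798, so 6 further minute boundaries passed. Total skipped labels = 18 × 1 + 2 × 6 = 30.
Non-drop label index = 29499 + 30 = 29529; at 30 labels/s that is 00:16:24:09, i.e. DF 00:16:24;09.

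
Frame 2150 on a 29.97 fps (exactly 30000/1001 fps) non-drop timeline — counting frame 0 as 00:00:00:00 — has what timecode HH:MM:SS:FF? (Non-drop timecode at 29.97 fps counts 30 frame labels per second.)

00:01:11:20

2150 ÷ 30 = 71 full seconds, remainder 20 frames.
71 s = 0 h 1 min 11 s.
Timecode: 00:01:11:20.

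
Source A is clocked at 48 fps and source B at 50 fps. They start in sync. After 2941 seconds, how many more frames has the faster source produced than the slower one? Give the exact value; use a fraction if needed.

A emits 48 × 2941 = 141168 frames; B emits 50 × 2941 = 147050.
Difference = 5882 frames; B is ahead of A.

5882 frames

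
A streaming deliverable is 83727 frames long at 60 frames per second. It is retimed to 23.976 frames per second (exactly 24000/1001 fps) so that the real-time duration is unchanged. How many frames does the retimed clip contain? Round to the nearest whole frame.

Frames at target rate = 83727 × (24000/1001) / (60) = 4784400/143 ≈ 33457.343.
Nearest whole frame: 33457.

33457 frames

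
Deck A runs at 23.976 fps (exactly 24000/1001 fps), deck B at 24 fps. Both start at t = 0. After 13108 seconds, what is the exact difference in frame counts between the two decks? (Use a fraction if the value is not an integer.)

314592/1001 frames

A emits 24000/1001 × 13108 = 314592000/1001 frames; B emits 24 × 13108 = 314592.
Difference = 314592/1001 frames (≈ 314.2777); B is ahead of A.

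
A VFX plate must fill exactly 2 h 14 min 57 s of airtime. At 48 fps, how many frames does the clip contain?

2 h 14 min 57 s = 8097 s.
Frames = 8097 × 48 = 388656.

388656 frames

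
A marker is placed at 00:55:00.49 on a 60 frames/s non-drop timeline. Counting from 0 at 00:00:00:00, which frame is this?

frame 198049

Total seconds to the label: (0 × 3600 + 55 × 60 + 0) = 3300.
Frame index = 3300 × 60 + 49 = 198049.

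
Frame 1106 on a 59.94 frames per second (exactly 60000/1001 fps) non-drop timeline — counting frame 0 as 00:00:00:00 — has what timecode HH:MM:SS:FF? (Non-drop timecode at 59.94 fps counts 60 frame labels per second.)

1106 ÷ 60 = 18 full seconds, remainder 26 frames.
18 s = 0 h 0 min 18 s.
Timecode: 00:00:18:26.

00:00:18:26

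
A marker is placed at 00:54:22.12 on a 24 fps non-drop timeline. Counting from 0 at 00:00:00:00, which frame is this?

frame 78300

Total seconds to the label: (0 × 3600 + 54 × 60 + 22) = 3262.
Frame index = 3262 × 24 + 12 = 78300.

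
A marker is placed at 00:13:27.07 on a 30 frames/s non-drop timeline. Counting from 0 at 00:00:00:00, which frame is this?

Total seconds to the label: (0 × 3600 + 13 × 60 + 27) = 807.
Frame index = 807 × 30 + 7 = 24217.

frame 24217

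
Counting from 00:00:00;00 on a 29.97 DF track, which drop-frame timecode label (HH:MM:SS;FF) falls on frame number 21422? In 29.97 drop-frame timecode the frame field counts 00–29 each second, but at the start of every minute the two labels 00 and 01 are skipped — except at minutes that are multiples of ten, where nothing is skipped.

00:11:54;22

Each 10-minute DF block holds 10 × 60 × 30 − 9 × 2 = 17982 frames. 21422 ÷ 17982 → 1 full block, remainder 3440.
Within the partial block the first minute is 1800 frames and each further minute 1798, so 1 further minute boundary passed. Total skipped labels = 18 × 1 + 2 × 1 = 20.
Non-drop label index = 21422 + 20 = 21442; at 30 labels/s that is 00:11:54:22, i.e. DF 00:11:54;22.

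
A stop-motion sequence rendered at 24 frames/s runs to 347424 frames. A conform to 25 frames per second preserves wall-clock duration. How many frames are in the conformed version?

Target frames = source frames × (target rate / source rate) = 347424 × (25)/(24) = 347424 × 25/24 = 361900.

361900 frames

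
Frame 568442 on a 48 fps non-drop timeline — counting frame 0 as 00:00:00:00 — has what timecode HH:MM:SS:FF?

568442 ÷ 48 = 11842 full seconds, remainder 26 frames.
11842 s = 3 h 17 min 22 s.
Timecode: 03:17:22:26.

03:17:22:26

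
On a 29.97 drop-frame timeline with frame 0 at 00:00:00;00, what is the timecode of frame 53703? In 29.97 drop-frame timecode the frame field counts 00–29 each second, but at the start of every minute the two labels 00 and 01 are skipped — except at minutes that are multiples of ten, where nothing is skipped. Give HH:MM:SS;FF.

00:29:51;27

Ten DF minutes hold 17982 frames, so frame 53703 lies in block 2 (frames 35964–53945) with 17739 frames into that block.
The block's first minute is 1800 frames and the rest 1798 each; 17739 frames reaches minute 9, so 2 × 18 + 9 × 2 = 54 labels have been skipped so far.
Adding those back, label number 53703 + 54 = 53757 at 30 labels/s is 1791 s + 27 f = 0 h 29 min 51 s frame 27, i.e. 00:29:51;27.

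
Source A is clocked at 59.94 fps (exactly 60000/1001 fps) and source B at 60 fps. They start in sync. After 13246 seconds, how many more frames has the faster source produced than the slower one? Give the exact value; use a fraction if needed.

794760/1001 frames

A emits 60000/1001 × 13246 = 794760000/1001 frames; B emits 60 × 13246 = 794760.
Difference = 794760/1001 frames (≈ 793.9660); B is ahead of A.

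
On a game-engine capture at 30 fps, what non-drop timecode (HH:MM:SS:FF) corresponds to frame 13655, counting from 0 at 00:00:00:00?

13655 ÷ 30 = 455 full seconds, remainder 5 frames.
455 s = 0 h 7 min 35 s.
Timecode: 00:07:35:05.

00:07:35:05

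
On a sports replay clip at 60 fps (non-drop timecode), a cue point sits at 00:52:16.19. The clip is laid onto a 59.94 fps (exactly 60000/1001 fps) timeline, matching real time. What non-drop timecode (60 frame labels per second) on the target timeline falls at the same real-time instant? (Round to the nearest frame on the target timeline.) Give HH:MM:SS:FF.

00:52:13:11

Source frame index: (0×3600 + 52×60 + 16) × 60 + 19 = 188179.
Real time: 188179 / (60) = 188179/60 s.
Target frame: (188179/60) × (60000/1001) = 188179000/1001 ≈ 187991.009 → 187991.
At 60 labels/s: frame 187991 → 00:52:13:11.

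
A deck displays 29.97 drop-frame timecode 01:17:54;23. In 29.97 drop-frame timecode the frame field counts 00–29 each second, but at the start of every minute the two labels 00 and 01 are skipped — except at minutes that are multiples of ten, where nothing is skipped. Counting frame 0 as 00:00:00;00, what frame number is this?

140103

Complete 10-minute blocks: 7, each 17982 frames → 125874.
Remaining 7 whole minutes in the current block: 1800 + 6 × 1798 = 12588 frames.
Within the current minute: 54 × 30 + 23 − 2 = 1641 (labels ;00/;01 skipped at this minute). Total = 125874 + 12588 + 1641 = 140103.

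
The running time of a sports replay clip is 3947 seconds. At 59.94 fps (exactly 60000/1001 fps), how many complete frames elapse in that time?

236583 frames

Frames = 3947 × 60000/1001 = 236820000/1001 ≈ 236583.4166.
Complete frames: 236583.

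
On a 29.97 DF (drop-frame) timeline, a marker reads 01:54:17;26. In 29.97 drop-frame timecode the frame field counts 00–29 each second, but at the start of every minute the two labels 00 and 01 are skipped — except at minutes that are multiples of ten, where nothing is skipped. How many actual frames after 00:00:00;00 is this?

As if non-drop at 30 labels/s: (1 × 3600 + 54 × 60 + 17) × 30 + 26 = 205736.
Minute boundaries passed: 114; those not divisible by 10: 114 − 11 = 103; dropped labels = 2 × 103 = 206.
Actual frame index = 205736 − 206 = 205530.

205530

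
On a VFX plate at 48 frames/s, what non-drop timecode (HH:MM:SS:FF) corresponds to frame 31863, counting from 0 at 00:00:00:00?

00:11:03:39

31863 ÷ 48 = 663 full seconds, remainder 39 frames.
663 s = 0 h 11 min 3 s.
Timecode: 00:11:03:39.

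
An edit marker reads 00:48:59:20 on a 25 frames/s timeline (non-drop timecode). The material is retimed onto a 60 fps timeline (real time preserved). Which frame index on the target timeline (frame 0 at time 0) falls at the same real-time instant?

frame 176388

Source frame index: (0×3600 + 48×60 + 59) × 25 + 20 = 73495.
Real time: 73495 / (25) = 14699/5 s.
Target frame: (14699/5) × (60) = 176388.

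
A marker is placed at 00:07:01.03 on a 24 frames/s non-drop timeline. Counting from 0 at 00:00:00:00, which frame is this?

10107

Total seconds to the label: (0 × 3600 + 7 × 60 + 1) = 421.
Frame index = 421 × 24 + 3 = 10107.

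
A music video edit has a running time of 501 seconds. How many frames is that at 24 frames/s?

12024 frames

Frames = 501 × 24 = 12024.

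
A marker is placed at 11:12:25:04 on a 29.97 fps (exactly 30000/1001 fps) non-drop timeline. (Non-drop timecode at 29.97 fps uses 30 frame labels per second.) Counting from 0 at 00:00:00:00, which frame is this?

frame 1210354

Total seconds to the label: (11 × 3600 + 12 × 60 + 25) = 40345.
Frame index = 40345 × 30 + 4 = 1210354.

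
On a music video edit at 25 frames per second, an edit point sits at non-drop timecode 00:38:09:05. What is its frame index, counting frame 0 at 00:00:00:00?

57230

Total seconds to the label: (0 × 3600 + 38 × 60 + 9) = 2289.
Frame index = 2289 × 25 + 5 = 57230.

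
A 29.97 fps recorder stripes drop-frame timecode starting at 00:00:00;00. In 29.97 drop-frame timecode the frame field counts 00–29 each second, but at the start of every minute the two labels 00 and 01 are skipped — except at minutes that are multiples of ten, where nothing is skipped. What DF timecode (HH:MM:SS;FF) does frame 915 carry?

00:00:30;15

Each 10-minute DF block holds 10 × 60 × 30 − 9 × 2 = 17982 frames. 915 ÷ 17982 → 0 full blocks, remainder 915.
Within the partial block the first minute is 1800 frames and each further minute 1798, so 0 further minute boundaries passed. Total skipped labels = 18 × 0 + 2 × 0 = 0.
Non-drop label index = 915 + 0 = 915; at 30 labels/s that is 00:00:30:15, i.e. DF 00:00:30;15.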